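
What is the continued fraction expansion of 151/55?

Run the Euclidean algorithm on 151 and 55; the successive quotients are the partial quotients a_0, a_1, ... (each step inverts the fractional part left over by the previous one):
  151 = 2*55 + 41, so a_0 = 2.
  55 = 1*41 + 14, so a_1 = 1.
  41 = 2*14 + 13, so a_2 = 2.
  14 = 1*13 + 1, so a_3 = 1.
  13 = 13*1 + 0, so a_4 = 13.
The remainder reaches 0 after 5 divisions, so the expansion has 5 partial quotients, read off in order.

[2; 1, 2, 1, 13]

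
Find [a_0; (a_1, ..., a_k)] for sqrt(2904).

Write x_i = (sqrt(2904) + m_i)/d_i with (m_0, d_0) = (0, 1). a_0 = floor(sqrt(2904)) = 53, since 53^2 = 2809 <= 2904 < 2916 = 54^2.
Iterate m_{i+1} = d_i*a_i - m_i, d_{i+1} = (2904 - m_{i+1}^2)/d_i, a_{i+1} = floor((a_0 + m_{i+1})/d_{i+1}):
  m_1 = 1*53 - 0 = 53, d_1 = (2904 - 53^2)/1 = 95/1 = 95, a_1 = floor((53 + 53)/95) = 1.
  m_2 = 95*1 - 53 = 42, d_2 = (2904 - 42^2)/95 = 1140/95 = 12, a_2 = floor((53 + 42)/12) = 7.
  m_3 = 12*7 - 42 = 42, d_3 = (2904 - 42^2)/12 = 1140/12 = 95, a_3 = floor((53 + 42)/95) = 1.
  m_4 = 95*1 - 42 = 53, d_4 = (2904 - 53^2)/95 = 95/95 = 1, a_4 = floor((53 + 53)/1) = 106.
  m_5 = 1*106 - 53 = 53, d_5 = (2904 - 53^2)/1 = 95/1 = 95: (m_5, d_5) = (m_1, d_1) = (53, 95), so from here the quotients repeat a_1, ..., a_4; the period length is 4.
Hence the expansion of sqrt(2904) is a_0 = 53 followed by the repeating block 1, 7, 1, 106 (period 4).

[53; (1, 7, 1, 106)]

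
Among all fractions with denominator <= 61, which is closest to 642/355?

85/47

Expand x = 642/355 as a continued fraction with the Euclidean algorithm:
  642 = 1*355 + 287, so a_0 = 1.
  355 = 1*287 + 68, so a_1 = 1.
  287 = 4*68 + 15, so a_2 = 4.
  68 = 4*15 + 8, so a_3 = 4.
  15 = 1*8 + 7, so a_4 = 1.
  8 = 1*7 + 1, so a_5 = 1.
  7 = 7*1 + 0, so a_6 = 7.
so x = [1; 1, 4, 4, 1, 1, 7].
Convergents (p_i = a_i*p_{i-1} + p_{i-2}, q_i = a_i*q_{i-1} + q_{i-2} with p_{-2}=0, p_{-1}=1, q_{-2}=1, q_{-1}=0), until the denominator exceeds 61:
  i=0: a_0=1, p_0 = 1*1 + 0 = 1, q_0 = 1*0 + 1 = 1.
  i=1: a_1=1, p_1 = 1*1 + 1 = 2, q_1 = 1*1 + 0 = 1.
  i=2: a_2=4, p_2 = 4*2 + 1 = 9, q_2 = 4*1 + 1 = 5.
  i=3: a_3=4, p_3 = 4*9 + 2 = 38, q_3 = 4*5 + 1 = 21.
  i=4: a_4=1, p_4 = 1*38 + 9 = 47, q_4 = 1*21 + 5 = 26.
  i=5: a_5=1, p_5 = 1*47 + 38 = 85, q_5 = 1*26 + 21 = 47.
  i=6: a_6=7, p_6 = 7*85 + 47 = 642, q_6 = 7*47 + 26 = 355.
q_6 = 355 > 61, so the last convergent with denominator <= 61 is p_5/q_5 = 85/47.
The closest fraction with denominator <= 61 is either p_5/q_5 or the intermediate fraction (k*p_5 + p_4)/(k*q_5 + q_4) with the largest k >= 1 whose denominator stays <= 61; these approach x as k grows, and every other convergent or intermediate fraction in range is farther away.
Largest k: floor((61 - q_4)/q_5) = floor((61 - 26)/47) = 0.
Since k = 0, no intermediate fraction beyond p_5/q_5 has denominator <= 61, so the convergent 85/47 is the closest (its error is |642*47 - 85*355|/(355*47) = 1/16685).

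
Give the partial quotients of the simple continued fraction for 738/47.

Run the Euclidean algorithm on 738 and 47; the successive quotients are the partial quotients a_0, a_1, ... (each step inverts the fractional part left over by the previous one):
  738 = 15*47 + 33, so a_0 = 15.
  47 = 1*33 + 14, so a_1 = 1.
  33 = 2*14 + 5, so a_2 = 2.
  14 = 2*5 + 4, so a_3 = 2.
  5 = 1*4 + 1, so a_4 = 1.
  4 = 4*1 + 0, so a_5 = 4.
The remainder reaches 0 after 6 divisions, so the expansion has 6 partial quotients, read off in order.

[15; 1, 2, 2, 1, 4]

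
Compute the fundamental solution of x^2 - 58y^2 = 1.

(x, y) = (19603, 2574)

First expand sqrt(58) as a continued fraction. With x_i = (sqrt(58) + m_i)/d_i and (m_0, d_0) = (0, 1): a_0 = floor(sqrt(58)) = 7, since 7^2 = 49 <= 58 < 64 = 8^2.
Iterate m_{i+1} = d_i*a_i - m_i, d_{i+1} = (58 - m_{i+1}^2)/d_i, a_{i+1} = floor((a_0 + m_{i+1})/d_{i+1}):
  m_1 = 1*7 - 0 = 7, d_1 = (58 - 7^2)/1 = 9/1 = 9, a_1 = floor((7 + 7)/9) = 1.
  m_2 = 9*1 - 7 = 2, d_2 = (58 - 2^2)/9 = 54/9 = 6, a_2 = floor((7 + 2)/6) = 1.
  m_3 = 6*1 - 2 = 4, d_3 = (58 - 4^2)/6 = 42/6 = 7, a_3 = floor((7 + 4)/7) = 1.
  m_4 = 7*1 - 4 = 3, d_4 = (58 - 3^2)/7 = 49/7 = 7, a_4 = floor((7 + 3)/7) = 1.
  m_5 = 7*1 - 3 = 4, d_5 = (58 - 4^2)/7 = 42/7 = 6, a_5 = floor((7 + 4)/6) = 1.
  m_6 = 6*1 - 4 = 2, d_6 = (58 - 2^2)/6 = 54/6 = 9, a_6 = floor((7 + 2)/9) = 1.
  m_7 = 9*1 - 2 = 7, d_7 = (58 - 7^2)/9 = 9/9 = 1, a_7 = floor((7 + 7)/1) = 14.
  m_8 = 1*14 - 7 = 7, d_8 = (58 - 7^2)/1 = 9/1 = 9: (m_8, d_8) = (m_1, d_1) = (7, 9), so from here the quotients repeat a_1, ..., a_7; the period length is 7.
So sqrt(58) = [7; (1, 1, 1, 1, 1, 1, 14)] with period length k = 7.
k is odd, so (p_{k-1}, q_{k-1}) only solves x^2 - 58y^2 = -1 and the fundamental solution of x^2 - 58y^2 = 1 is (p_{2k-1}, q_{2k-1}) = (p_13, q_13); compute convergents through index 13, running through the period twice.
Convergents (p_i = a_i*p_{i-1} + p_{i-2}, q_i = a_i*q_{i-1} + q_{i-2} with p_{-2}=0, p_{-1}=1, q_{-2}=1, q_{-1}=0):
  i=0: a_0=7, p_0 = 7*1 + 0 = 7, q_0 = 7*0 + 1 = 1.
  i=1: a_1=1, p_1 = 1*7 + 1 = 8, q_1 = 1*1 + 0 = 1.
  i=2: a_2=1, p_2 = 1*8 + 7 = 15, q_2 = 1*1 + 1 = 2.
  i=3: a_3=1, p_3 = 1*15 + 8 = 23, q_3 = 1*2 + 1 = 3.
  i=4: a_4=1, p_4 = 1*23 + 15 = 38, q_4 = 1*3 + 2 = 5.
  i=5: a_5=1, p_5 = 1*38 + 23 = 61, q_5 = 1*5 + 3 = 8.
  i=6: a_6=1, p_6 = 1*61 + 38 = 99, q_6 = 1*8 + 5 = 13.
  i=7: a_7=14, p_7 = 14*99 + 61 = 1447, q_7 = 14*13 + 8 = 190.
  i=8: a_8=1, p_8 = 1*1447 + 99 = 1546, q_8 = 1*190 + 13 = 203.
  i=9: a_9=1, p_9 = 1*1546 + 1447 = 2993, q_9 = 1*203 + 190 = 393.
  i=10: a_10=1, p_10 = 1*2993 + 1546 = 4539, q_10 = 1*393 + 203 = 596.
  i=11: a_11=1, p_11 = 1*4539 + 2993 = 7532, q_11 = 1*596 + 393 = 989.
  i=12: a_12=1, p_12 = 1*7532 + 4539 = 12071, q_12 = 1*989 + 596 = 1585.
  i=13: a_13=1, p_13 = 1*12071 + 7532 = 19603, q_13 = 1*1585 + 989 = 2574.
Indeed p_6^2 - 58*q_6^2 = 9801 - 9802 = -1, not +1.
Check: 19603^2 - 58*2574^2 = 384277609 - 384277608 = 1, so (x, y) = (19603, 2574) solves the equation, and by the theorem it is the least positive solution.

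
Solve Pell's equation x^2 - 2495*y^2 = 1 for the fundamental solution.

(x, y) = (999, 20)

First expand sqrt(2495) as a continued fraction. With x_i = (sqrt(2495) + m_i)/d_i and (m_0, d_0) = (0, 1): a_0 = floor(sqrt(2495)) = 49, since 49^2 = 2401 <= 2495 < 2500 = 50^2.
Iterate m_{i+1} = d_i*a_i - m_i, d_{i+1} = (2495 - m_{i+1}^2)/d_i, a_{i+1} = floor((a_0 + m_{i+1})/d_{i+1}):
  m_1 = 1*49 - 0 = 49, d_1 = (2495 - 49^2)/1 = 94/1 = 94, a_1 = floor((49 + 49)/94) = 1.
  m_2 = 94*1 - 49 = 45, d_2 = (2495 - 45^2)/94 = 470/94 = 5, a_2 = floor((49 + 45)/5) = 18.
  m_3 = 5*18 - 45 = 45, d_3 = (2495 - 45^2)/5 = 470/5 = 94, a_3 = floor((49 + 45)/94) = 1.
  m_4 = 94*1 - 45 = 49, d_4 = (2495 - 49^2)/94 = 94/94 = 1, a_4 = floor((49 + 49)/1) = 98.
  m_5 = 1*98 - 49 = 49, d_5 = (2495 - 49^2)/1 = 94/1 = 94: (m_5, d_5) = (m_1, d_1) = (49, 94), so from here the quotients repeat a_1, ..., a_4; the period length is 4.
So sqrt(2495) = [49; (1, 18, 1, 98)] with period length k = 4.
k is even, so the fundamental solution of x^2 - 2495y^2 = 1 is (p_{k-1}, q_{k-1}) = (p_3, q_3); compute convergents through index 3.
Convergents (p_i = a_i*p_{i-1} + p_{i-2}, q_i = a_i*q_{i-1} + q_{i-2} with p_{-2}=0, p_{-1}=1, q_{-2}=1, q_{-1}=0):
  i=0: a_0=49, p_0 = 49*1 + 0 = 49, q_0 = 49*0 + 1 = 1.
  i=1: a_1=1, p_1 = 1*49 + 1 = 50, q_1 = 1*1 + 0 = 1.
  i=2: a_2=18, p_2 = 18*50 + 49 = 949, q_2 = 18*1 + 1 = 19.
  i=3: a_3=1, p_3 = 1*949 + 50 = 999, q_3 = 1*19 + 1 = 20.
Check: 999^2 - 2495*20^2 = 998001 - 998000 = 1, so (x, y) = (999, 20) solves the equation, and by the theorem it is the least positive solution.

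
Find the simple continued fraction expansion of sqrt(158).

Write x_i = (sqrt(158) + m_i)/d_i with (m_0, d_0) = (0, 1). a_0 = floor(sqrt(158)) = 12, since 12^2 = 144 <= 158 < 169 = 13^2.
Iterate m_{i+1} = d_i*a_i - m_i, d_{i+1} = (158 - m_{i+1}^2)/d_i, a_{i+1} = floor((a_0 + m_{i+1})/d_{i+1}):
  m_1 = 1*12 - 0 = 12, d_1 = (158 - 12^2)/1 = 14/1 = 14, a_1 = floor((12 + 12)/14) = 1.
  m_2 = 14*1 - 12 = 2, d_2 = (158 - 2^2)/14 = 154/14 = 11, a_2 = floor((12 + 2)/11) = 1.
  m_3 = 11*1 - 2 = 9, d_3 = (158 - 9^2)/11 = 77/11 = 7, a_3 = floor((12 + 9)/7) = 3.
  m_4 = 7*3 - 9 = 12, d_4 = (158 - 12^2)/7 = 14/7 = 2, a_4 = floor((12 + 12)/2) = 12.
  m_5 = 2*12 - 12 = 12, d_5 = (158 - 12^2)/2 = 14/2 = 7, a_5 = floor((12 + 12)/7) = 3.
  m_6 = 7*3 - 12 = 9, d_6 = (158 - 9^2)/7 = 77/7 = 11, a_6 = floor((12 + 9)/11) = 1.
  m_7 = 11*1 - 9 = 2, d_7 = (158 - 2^2)/11 = 154/11 = 14, a_7 = floor((12 + 2)/14) = 1.
  m_8 = 14*1 - 2 = 12, d_8 = (158 - 12^2)/14 = 14/14 = 1, a_8 = floor((12 + 12)/1) = 24.
  m_9 = 1*24 - 12 = 12, d_9 = (158 - 12^2)/1 = 14/1 = 14: (m_9, d_9) = (m_1, d_1) = (12, 14), so from here the quotients repeat a_1, ..., a_8; the period length is 8.
Hence the expansion of sqrt(158) is a_0 = 12 followed by the repeating block 1, 1, 3, 12, 3, 1, 1, 24 (period 8).

[12; (1, 1, 3, 12, 3, 1, 1, 24)]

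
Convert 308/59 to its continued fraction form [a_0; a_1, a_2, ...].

[5; 4, 1, 1, 6]

Run the Euclidean algorithm on 308 and 59; the successive quotients are the partial quotients a_0, a_1, ... (each step inverts the fractional part left over by the previous one):
  308 = 5*59 + 13, so a_0 = 5.
  59 = 4*13 + 7, so a_1 = 4.
  13 = 1*7 + 6, so a_2 = 1.
  7 = 1*6 + 1, so a_3 = 1.
  6 = 6*1 + 0, so a_4 = 6.
The remainder reaches 0 after 5 divisions, so the expansion has 5 partial quotients, read off in order.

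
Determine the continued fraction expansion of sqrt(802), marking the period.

Write x_i = (sqrt(802) + m_i)/d_i with (m_0, d_0) = (0, 1). a_0 = floor(sqrt(802)) = 28, since 28^2 = 784 <= 802 < 841 = 29^2.
Iterate m_{i+1} = d_i*a_i - m_i, d_{i+1} = (802 - m_{i+1}^2)/d_i, a_{i+1} = floor((a_0 + m_{i+1})/d_{i+1}):
  m_1 = 1*28 - 0 = 28, d_1 = (802 - 28^2)/1 = 18/1 = 18, a_1 = floor((28 + 28)/18) = 3.
  m_2 = 18*3 - 28 = 26, d_2 = (802 - 26^2)/18 = 126/18 = 7, a_2 = floor((28 + 26)/7) = 7.
  m_3 = 7*7 - 26 = 23, d_3 = (802 - 23^2)/7 = 273/7 = 39, a_3 = floor((28 + 23)/39) = 1.
  m_4 = 39*1 - 23 = 16, d_4 = (802 - 16^2)/39 = 546/39 = 14, a_4 = floor((28 + 16)/14) = 3.
  m_5 = 14*3 - 16 = 26, d_5 = (802 - 26^2)/14 = 126/14 = 9, a_5 = floor((28 + 26)/9) = 6.
  m_6 = 9*6 - 26 = 28, d_6 = (802 - 28^2)/9 = 18/9 = 2, a_6 = floor((28 + 28)/2) = 28.
  m_7 = 2*28 - 28 = 28, d_7 = (802 - 28^2)/2 = 18/2 = 9, a_7 = floor((28 + 28)/9) = 6.
  m_8 = 9*6 - 28 = 26, d_8 = (802 - 26^2)/9 = 126/9 = 14, a_8 = floor((28 + 26)/14) = 3.
  m_9 = 14*3 - 26 = 16, d_9 = (802 - 16^2)/14 = 546/14 = 39, a_9 = floor((28 + 16)/39) = 1.
  m_10 = 39*1 - 16 = 23, d_10 = (802 - 23^2)/39 = 273/39 = 7, a_10 = floor((28 + 23)/7) = 7.
  m_11 = 7*7 - 23 = 26, d_11 = (802 - 26^2)/7 = 126/7 = 18, a_11 = floor((28 + 26)/18) = 3.
  m_12 = 18*3 - 26 = 28, d_12 = (802 - 28^2)/18 = 18/18 = 1, a_12 = floor((28 + 28)/1) = 56.
  m_13 = 1*56 - 28 = 28, d_13 = (802 - 28^2)/1 = 18/1 = 18: (m_13, d_13) = (m_1, d_1) = (28, 18), so from here the quotients repeat a_1, ..., a_12; the period length is 12.
Hence the expansion of sqrt(802) is a_0 = 28 followed by the repeating block 3, 7, 1, 3, 6, 28, 6, 3, 1, 7, 3, 56 (period 12).

[28; (3, 7, 1, 3, 6, 28, 6, 3, 1, 7, 3, 56)]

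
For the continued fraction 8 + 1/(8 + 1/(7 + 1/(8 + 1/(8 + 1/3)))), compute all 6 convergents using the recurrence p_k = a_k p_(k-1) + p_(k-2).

Using the convergent recurrence p_i = a_i*p_{i-1} + p_{i-2}, q_i = a_i*q_{i-1} + q_{i-2} with p_{-2}=0, p_{-1}=1, q_{-2}=1, q_{-1}=0:
  i=0: a_0=8, p_0 = 8*1 + 0 = 8, q_0 = 8*0 + 1 = 1.
  i=1: a_1=8, p_1 = 8*8 + 1 = 65, q_1 = 8*1 + 0 = 8.
  i=2: a_2=7, p_2 = 7*65 + 8 = 463, q_2 = 7*8 + 1 = 57.
  i=3: a_3=8, p_3 = 8*463 + 65 = 3769, q_3 = 8*57 + 8 = 464.
  i=4: a_4=8, p_4 = 8*3769 + 463 = 30615, q_4 = 8*464 + 57 = 3769.
  i=5: a_5=3, p_5 = 3*30615 + 3769 = 95614, q_5 = 3*3769 + 464 = 11771.

8/1, 65/8, 463/57, 3769/464, 30615/3769, 95614/11771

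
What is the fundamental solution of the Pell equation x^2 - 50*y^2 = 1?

First expand sqrt(50) as a continued fraction. With x_i = (sqrt(50) + m_i)/d_i and (m_0, d_0) = (0, 1): a_0 = floor(sqrt(50)) = 7, since 7^2 = 49 <= 50 < 64 = 8^2.
Iterate m_{i+1} = d_i*a_i - m_i, d_{i+1} = (50 - m_{i+1}^2)/d_i, a_{i+1} = floor((a_0 + m_{i+1})/d_{i+1}):
  m_1 = 1*7 - 0 = 7, d_1 = (50 - 7^2)/1 = 1/1 = 1, a_1 = floor((7 + 7)/1) = 14.
  m_2 = 1*14 - 7 = 7, d_2 = (50 - 7^2)/1 = 1/1 = 1: (m_2, d_2) = (m_1, d_1) = (7, 1), so from here the quotient a_1 repeats; the period length is 1.
So sqrt(50) = [7; (14)] with period length k = 1.
k is odd, so (p_{k-1}, q_{k-1}) only solves x^2 - 50y^2 = -1 and the fundamental solution of x^2 - 50y^2 = 1 is (p_{2k-1}, q_{2k-1}) = (p_1, q_1); compute convergents through index 1, running through the period twice.
Convergents (p_i = a_i*p_{i-1} + p_{i-2}, q_i = a_i*q_{i-1} + q_{i-2} with p_{-2}=0, p_{-1}=1, q_{-2}=1, q_{-1}=0):
  i=0: a_0=7, p_0 = 7*1 + 0 = 7, q_0 = 7*0 + 1 = 1.
  i=1: a_1=14, p_1 = 14*7 + 1 = 99, q_1 = 14*1 + 0 = 14.
Indeed p_0^2 - 50*q_0^2 = 49 - 50 = -1, not +1.
Check: 99^2 - 50*14^2 = 9801 - 9800 = 1, so (x, y) = (99, 14) solves the equation, and by the theorem it is the least positive solution.

(x, y) = (99, 14)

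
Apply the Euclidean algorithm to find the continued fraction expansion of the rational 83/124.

[0; 1, 2, 41]

Run the Euclidean algorithm on 83 and 124; the successive quotients are the partial quotients a_0, a_1, ... (each step inverts the fractional part left over by the previous one):
  83 = 0*124 + 83, so a_0 = 0.
  124 = 1*83 + 41, so a_1 = 1.
  83 = 2*41 + 1, so a_2 = 2.
  41 = 41*1 + 0, so a_3 = 41.
The remainder reaches 0 after 4 divisions, so the expansion has 4 partial quotients, read off in order.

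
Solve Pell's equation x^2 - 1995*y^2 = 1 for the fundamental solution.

First expand sqrt(1995) as a continued fraction. With x_i = (sqrt(1995) + m_i)/d_i and (m_0, d_0) = (0, 1): a_0 = floor(sqrt(1995)) = 44, since 44^2 = 1936 <= 1995 < 2025 = 45^2.
Iterate m_{i+1} = d_i*a_i - m_i, d_{i+1} = (1995 - m_{i+1}^2)/d_i, a_{i+1} = floor((a_0 + m_{i+1})/d_{i+1}):
  m_1 = 1*44 - 0 = 44, d_1 = (1995 - 44^2)/1 = 59/1 = 59, a_1 = floor((44 + 44)/59) = 1.
  m_2 = 59*1 - 44 = 15, d_2 = (1995 - 15^2)/59 = 1770/59 = 30, a_2 = floor((44 + 15)/30) = 1.
  m_3 = 30*1 - 15 = 15, d_3 = (1995 - 15^2)/30 = 1770/30 = 59, a_3 = floor((44 + 15)/59) = 1.
  m_4 = 59*1 - 15 = 44, d_4 = (1995 - 44^2)/59 = 59/59 = 1, a_4 = floor((44 + 44)/1) = 88.
  m_5 = 1*88 - 44 = 44, d_5 = (1995 - 44^2)/1 = 59/1 = 59: (m_5, d_5) = (m_1, d_1) = (44, 59), so from here the quotients repeat a_1, ..., a_4; the period length is 4.
So sqrt(1995) = [44; (1, 1, 1, 88)] with period length k = 4.
k is even, so the fundamental solution of x^2 - 1995y^2 = 1 is (p_{k-1}, q_{k-1}) = (p_3, q_3); compute convergents through index 3.
Convergents (p_i = a_i*p_{i-1} + p_{i-2}, q_i = a_i*q_{i-1} + q_{i-2} with p_{-2}=0, p_{-1}=1, q_{-2}=1, q_{-1}=0):
  i=0: a_0=44, p_0 = 44*1 + 0 = 44, q_0 = 44*0 + 1 = 1.
  i=1: a_1=1, p_1 = 1*44 + 1 = 45, q_1 = 1*1 + 0 = 1.
  i=2: a_2=1, p_2 = 1*45 + 44 = 89, q_2 = 1*1 + 1 = 2.
  i=3: a_3=1, p_3 = 1*89 + 45 = 134, q_3 = 1*2 + 1 = 3.
Check: 134^2 - 1995*3^2 = 17956 - 17955 = 1, so (x, y) = (134, 3) solves the equation, and by the theorem it is the least positive solution.

(x, y) = (134, 3)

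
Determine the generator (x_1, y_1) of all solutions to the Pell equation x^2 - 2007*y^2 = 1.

First expand sqrt(2007) as a continued fraction. With x_i = (sqrt(2007) + m_i)/d_i and (m_0, d_0) = (0, 1): a_0 = floor(sqrt(2007)) = 44, since 44^2 = 1936 <= 2007 < 2025 = 45^2.
Iterate m_{i+1} = d_i*a_i - m_i, d_{i+1} = (2007 - m_{i+1}^2)/d_i, a_{i+1} = floor((a_0 + m_{i+1})/d_{i+1}):
  m_1 = 1*44 - 0 = 44, d_1 = (2007 - 44^2)/1 = 71/1 = 71, a_1 = floor((44 + 44)/71) = 1.
  m_2 = 71*1 - 44 = 27, d_2 = (2007 - 27^2)/71 = 1278/71 = 18, a_2 = floor((44 + 27)/18) = 3.
  m_3 = 18*3 - 27 = 27, d_3 = (2007 - 27^2)/18 = 1278/18 = 71, a_3 = floor((44 + 27)/71) = 1.
  m_4 = 71*1 - 27 = 44, d_4 = (2007 - 44^2)/71 = 71/71 = 1, a_4 = floor((44 + 44)/1) = 88.
  m_5 = 1*88 - 44 = 44, d_5 = (2007 - 44^2)/1 = 71/1 = 71: (m_5, d_5) = (m_1, d_1) = (44, 71), so from here the quotients repeat a_1, ..., a_4; the period length is 4.
So sqrt(2007) = [44; (1, 3, 1, 88)] with period length k = 4.
k is even, so the fundamental solution of x^2 - 2007y^2 = 1 is (p_{k-1}, q_{k-1}) = (p_3, q_3); compute convergents through index 3.
Convergents (p_i = a_i*p_{i-1} + p_{i-2}, q_i = a_i*q_{i-1} + q_{i-2} with p_{-2}=0, p_{-1}=1, q_{-2}=1, q_{-1}=0):
  i=0: a_0=44, p_0 = 44*1 + 0 = 44, q_0 = 44*0 + 1 = 1.
  i=1: a_1=1, p_1 = 1*44 + 1 = 45, q_1 = 1*1 + 0 = 1.
  i=2: a_2=3, p_2 = 3*45 + 44 = 179, q_2 = 3*1 + 1 = 4.
  i=3: a_3=1, p_3 = 1*179 + 45 = 224, q_3 = 1*4 + 1 = 5.
Check: 224^2 - 2007*5^2 = 50176 - 50175 = 1, so (x, y) = (224, 5) solves the equation, and by the theorem it is the least positive solution.

(x, y) = (224, 5)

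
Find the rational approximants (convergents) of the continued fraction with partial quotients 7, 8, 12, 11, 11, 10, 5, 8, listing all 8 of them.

Using the convergent recurrence p_i = a_i*p_{i-1} + p_{i-2}, q_i = a_i*q_{i-1} + q_{i-2} with p_{-2}=0, p_{-1}=1, q_{-2}=1, q_{-1}=0:
  i=0: a_0=7, p_0 = 7*1 + 0 = 7, q_0 = 7*0 + 1 = 1.
  i=1: a_1=8, p_1 = 8*7 + 1 = 57, q_1 = 8*1 + 0 = 8.
  i=2: a_2=12, p_2 = 12*57 + 7 = 691, q_2 = 12*8 + 1 = 97.
  i=3: a_3=11, p_3 = 11*691 + 57 = 7658, q_3 = 11*97 + 8 = 1075.
  i=4: a_4=11, p_4 = 11*7658 + 691 = 84929, q_4 = 11*1075 + 97 = 11922.
  i=5: a_5=10, p_5 = 10*84929 + 7658 = 856948, q_5 = 10*11922 + 1075 = 120295.
  i=6: a_6=5, p_6 = 5*856948 + 84929 = 4369669, q_6 = 5*120295 + 11922 = 613397.
  i=7: a_7=8, p_7 = 8*4369669 + 856948 = 35814300, q_7 = 8*613397 + 120295 = 5027471.

7/1, 57/8, 691/97, 7658/1075, 84929/11922, 856948/120295, 4369669/613397, 35814300/5027471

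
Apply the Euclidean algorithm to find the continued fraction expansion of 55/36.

Run the Euclidean algorithm on 55 and 36; the successive quotients are the partial quotients a_0, a_1, ... (each step inverts the fractional part left over by the previous one):
  55 = 1*36 + 19, so a_0 = 1.
  36 = 1*19 + 17, so a_1 = 1.
  19 = 1*17 + 2, so a_2 = 1.
  17 = 8*2 + 1, so a_3 = 8.
  2 = 2*1 + 0, so a_4 = 2.
The remainder reaches 0 after 5 divisions, so the expansion has 5 partial quotients, read off in order.

[1; 1, 1, 8, 2]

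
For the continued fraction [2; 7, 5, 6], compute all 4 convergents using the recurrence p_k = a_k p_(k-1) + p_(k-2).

2/1, 15/7, 77/36, 477/223

Using the convergent recurrence p_i = a_i*p_{i-1} + p_{i-2}, q_i = a_i*q_{i-1} + q_{i-2} with p_{-2}=0, p_{-1}=1, q_{-2}=1, q_{-1}=0:
  i=0: a_0=2, p_0 = 2*1 + 0 = 2, q_0 = 2*0 + 1 = 1.
  i=1: a_1=7, p_1 = 7*2 + 1 = 15, q_1 = 7*1 + 0 = 7.
  i=2: a_2=5, p_2 = 5*15 + 2 = 77, q_2 = 5*7 + 1 = 36.
  i=3: a_3=6, p_3 = 6*77 + 15 = 477, q_3 = 6*36 + 7 = 223.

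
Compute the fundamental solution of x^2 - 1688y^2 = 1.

First expand sqrt(1688) as a continued fraction. With x_i = (sqrt(1688) + m_i)/d_i and (m_0, d_0) = (0, 1): a_0 = floor(sqrt(1688)) = 41, since 41^2 = 1681 <= 1688 < 1764 = 42^2.
Iterate m_{i+1} = d_i*a_i - m_i, d_{i+1} = (1688 - m_{i+1}^2)/d_i, a_{i+1} = floor((a_0 + m_{i+1})/d_{i+1}):
  m_1 = 1*41 - 0 = 41, d_1 = (1688 - 41^2)/1 = 7/1 = 7, a_1 = floor((41 + 41)/7) = 11.
  m_2 = 7*11 - 41 = 36, d_2 = (1688 - 36^2)/7 = 392/7 = 56, a_2 = floor((41 + 36)/56) = 1.
  m_3 = 56*1 - 36 = 20, d_3 = (1688 - 20^2)/56 = 1288/56 = 23, a_3 = floor((41 + 20)/23) = 2.
  m_4 = 23*2 - 20 = 26, d_4 = (1688 - 26^2)/23 = 1012/23 = 44, a_4 = floor((41 + 26)/44) = 1.
  m_5 = 44*1 - 26 = 18, d_5 = (1688 - 18^2)/44 = 1364/44 = 31, a_5 = floor((41 + 18)/31) = 1.
  m_6 = 31*1 - 18 = 13, d_6 = (1688 - 13^2)/31 = 1519/31 = 49, a_6 = floor((41 + 13)/49) = 1.
  m_7 = 49*1 - 13 = 36, d_7 = (1688 - 36^2)/49 = 392/49 = 8, a_7 = floor((41 + 36)/8) = 9.
  m_8 = 8*9 - 36 = 36, d_8 = (1688 - 36^2)/8 = 392/8 = 49, a_8 = floor((41 + 36)/49) = 1.
  m_9 = 49*1 - 36 = 13, d_9 = (1688 - 13^2)/49 = 1519/49 = 31, a_9 = floor((41 + 13)/31) = 1.
  m_10 = 31*1 - 13 = 18, d_10 = (1688 - 18^2)/31 = 1364/31 = 44, a_10 = floor((41 + 18)/44) = 1.
  m_11 = 44*1 - 18 = 26, d_11 = (1688 - 26^2)/44 = 1012/44 = 23, a_11 = floor((41 + 26)/23) = 2.
  m_12 = 23*2 - 26 = 20, d_12 = (1688 - 20^2)/23 = 1288/23 = 56, a_12 = floor((41 + 20)/56) = 1.
  m_13 = 56*1 - 20 = 36, d_13 = (1688 - 36^2)/56 = 392/56 = 7, a_13 = floor((41 + 36)/7) = 11.
  m_14 = 7*11 - 36 = 41, d_14 = (1688 - 41^2)/7 = 7/7 = 1, a_14 = floor((41 + 41)/1) = 82.
  m_15 = 1*82 - 41 = 41, d_15 = (1688 - 41^2)/1 = 7/1 = 7: (m_15, d_15) = (m_1, d_1) = (41, 7), so from here the quotients repeat a_1, ..., a_14; the period length is 14.
So sqrt(1688) = [41; (11, 1, 2, 1, 1, 1, 9, 1, 1, 1, 2, 1, 11, 82)] with period length k = 14.
k is even, so the fundamental solution of x^2 - 1688y^2 = 1 is (p_{k-1}, q_{k-1}) = (p_13, q_13); compute convergents through index 13.
Convergents (p_i = a_i*p_{i-1} + p_{i-2}, q_i = a_i*q_{i-1} + q_{i-2} with p_{-2}=0, p_{-1}=1, q_{-2}=1, q_{-1}=0):
  i=0: a_0=41, p_0 = 41*1 + 0 = 41, q_0 = 41*0 + 1 = 1.
  i=1: a_1=11, p_1 = 11*41 + 1 = 452, q_1 = 11*1 + 0 = 11.
  i=2: a_2=1, p_2 = 1*452 + 41 = 493, q_2 = 1*11 + 1 = 12.
  i=3: a_3=2, p_3 = 2*493 + 452 = 1438, q_3 = 2*12 + 11 = 35.
  i=4: a_4=1, p_4 = 1*1438 + 493 = 1931, q_4 = 1*35 + 12 = 47.
  i=5: a_5=1, p_5 = 1*1931 + 1438 = 3369, q_5 = 1*47 + 35 = 82.
  i=6: a_6=1, p_6 = 1*3369 + 1931 = 5300, q_6 = 1*82 + 47 = 129.
  i=7: a_7=9, p_7 = 9*5300 + 3369 = 51069, q_7 = 9*129 + 82 = 1243.
  i=8: a_8=1, p_8 = 1*51069 + 5300 = 56369, q_8 = 1*1243 + 129 = 1372.
  i=9: a_9=1, p_9 = 1*56369 + 51069 = 107438, q_9 = 1*1372 + 1243 = 2615.
  i=10: a_10=1, p_10 = 1*107438 + 56369 = 163807, q_10 = 1*2615 + 1372 = 3987.
  i=11: a_11=2, p_11 = 2*163807 + 107438 = 435052, q_11 = 2*3987 + 2615 = 10589.
  i=12: a_12=1, p_12 = 1*435052 + 163807 = 598859, q_12 = 1*10589 + 3987 = 14576.
  i=13: a_13=11, p_13 = 11*598859 + 435052 = 7022501, q_13 = 11*14576 + 10589 = 170925.
Check: 7022501^2 - 1688*170925^2 = 49315520295001 - 49315520295000 = 1, so (x, y) = (7022501, 170925) solves the equation, and by the theorem it is the least positive solution.

(x, y) = (7022501, 170925)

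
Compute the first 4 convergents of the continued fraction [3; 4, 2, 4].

3/1, 13/4, 29/9, 129/40

Using the convergent recurrence p_i = a_i*p_{i-1} + p_{i-2}, q_i = a_i*q_{i-1} + q_{i-2} with p_{-2}=0, p_{-1}=1, q_{-2}=1, q_{-1}=0:
  i=0: a_0=3, p_0 = 3*1 + 0 = 3, q_0 = 3*0 + 1 = 1.
  i=1: a_1=4, p_1 = 4*3 + 1 = 13, q_1 = 4*1 + 0 = 4.
  i=2: a_2=2, p_2 = 2*13 + 3 = 29, q_2 = 2*4 + 1 = 9.
  i=3: a_3=4, p_3 = 4*29 + 13 = 129, q_3 = 4*9 + 4 = 40.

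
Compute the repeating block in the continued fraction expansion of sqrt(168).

Write x_i = (sqrt(168) + m_i)/d_i with (m_0, d_0) = (0, 1). a_0 = floor(sqrt(168)) = 12, since 12^2 = 144 <= 168 < 169 = 13^2.
Iterate m_{i+1} = d_i*a_i - m_i, d_{i+1} = (168 - m_{i+1}^2)/d_i, a_{i+1} = floor((a_0 + m_{i+1})/d_{i+1}):
  m_1 = 1*12 - 0 = 12, d_1 = (168 - 12^2)/1 = 24/1 = 24, a_1 = floor((12 + 12)/24) = 1.
  m_2 = 24*1 - 12 = 12, d_2 = (168 - 12^2)/24 = 24/24 = 1, a_2 = floor((12 + 12)/1) = 24.
  m_3 = 1*24 - 12 = 12, d_3 = (168 - 12^2)/1 = 24/1 = 24: (m_3, d_3) = (m_1, d_1) = (12, 24), so from here the quotients repeat a_1, a_2; the period length is 2.
Hence the expansion of sqrt(168) is a_0 = 12 followed by the repeating block 1, 24 (period 2).

[12; (1, 24)]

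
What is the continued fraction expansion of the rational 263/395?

Run the Euclidean algorithm on 263 and 395; the successive quotients are the partial quotients a_0, a_1, ... (each step inverts the fractional part left over by the previous one):
  263 = 0*395 + 263, so a_0 = 0.
  395 = 1*263 + 132, so a_1 = 1.
  263 = 1*132 + 131, so a_2 = 1.
  132 = 1*131 + 1, so a_3 = 1.
  131 = 131*1 + 0, so a_4 = 131.
The remainder reaches 0 after 5 divisions, so the expansion has 5 partial quotients, read off in order.

[0; 1, 1, 1, 131]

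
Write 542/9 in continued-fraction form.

[60; 4, 2]

Run the Euclidean algorithm on 542 and 9; the successive quotients are the partial quotients a_0, a_1, ... (each step inverts the fractional part left over by the previous one):
  542 = 60*9 + 2, so a_0 = 60.
  9 = 4*2 + 1, so a_1 = 4.
  2 = 2*1 + 0, so a_2 = 2.
The remainder reaches 0 after 3 divisions, so the expansion has 3 partial quotients, read off in order.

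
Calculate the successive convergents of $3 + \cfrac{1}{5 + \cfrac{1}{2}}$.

3/1, 16/5, 35/11

Using the convergent recurrence p_i = a_i*p_{i-1} + p_{i-2}, q_i = a_i*q_{i-1} + q_{i-2} with p_{-2}=0, p_{-1}=1, q_{-2}=1, q_{-1}=0:
  i=0: a_0=3, p_0 = 3*1 + 0 = 3, q_0 = 3*0 + 1 = 1.
  i=1: a_1=5, p_1 = 5*3 + 1 = 16, q_1 = 5*1 + 0 = 5.
  i=2: a_2=2, p_2 = 2*16 + 3 = 35, q_2 = 2*5 + 1 = 11.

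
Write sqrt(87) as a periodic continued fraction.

Write x_i = (sqrt(87) + m_i)/d_i with (m_0, d_0) = (0, 1). a_0 = floor(sqrt(87)) = 9, since 9^2 = 81 <= 87 < 100 = 10^2.
Iterate m_{i+1} = d_i*a_i - m_i, d_{i+1} = (87 - m_{i+1}^2)/d_i, a_{i+1} = floor((a_0 + m_{i+1})/d_{i+1}):
  m_1 = 1*9 - 0 = 9, d_1 = (87 - 9^2)/1 = 6/1 = 6, a_1 = floor((9 + 9)/6) = 3.
  m_2 = 6*3 - 9 = 9, d_2 = (87 - 9^2)/6 = 6/6 = 1, a_2 = floor((9 + 9)/1) = 18.
  m_3 = 1*18 - 9 = 9, d_3 = (87 - 9^2)/1 = 6/1 = 6: (m_3, d_3) = (m_1, d_1) = (9, 6), so from here the quotients repeat a_1, a_2; the period length is 2.
Hence the expansion of sqrt(87) is a_0 = 9 followed by the repeating block 3, 18 (period 2).

[9; (3, 18)]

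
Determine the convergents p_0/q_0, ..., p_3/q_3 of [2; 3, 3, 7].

Using the convergent recurrence p_i = a_i*p_{i-1} + p_{i-2}, q_i = a_i*q_{i-1} + q_{i-2} with p_{-2}=0, p_{-1}=1, q_{-2}=1, q_{-1}=0:
  i=0: a_0=2, p_0 = 2*1 + 0 = 2, q_0 = 2*0 + 1 = 1.
  i=1: a_1=3, p_1 = 3*2 + 1 = 7, q_1 = 3*1 + 0 = 3.
  i=2: a_2=3, p_2 = 3*7 + 2 = 23, q_2 = 3*3 + 1 = 10.
  i=3: a_3=7, p_3 = 7*23 + 7 = 168, q_3 = 7*10 + 3 = 73.

2/1, 7/3, 23/10, 168/73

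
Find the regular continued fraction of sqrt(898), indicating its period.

Write x_i = (sqrt(898) + m_i)/d_i with (m_0, d_0) = (0, 1). a_0 = floor(sqrt(898)) = 29, since 29^2 = 841 <= 898 < 900 = 30^2.
Iterate m_{i+1} = d_i*a_i - m_i, d_{i+1} = (898 - m_{i+1}^2)/d_i, a_{i+1} = floor((a_0 + m_{i+1})/d_{i+1}):
  m_1 = 1*29 - 0 = 29, d_1 = (898 - 29^2)/1 = 57/1 = 57, a_1 = floor((29 + 29)/57) = 1.
  m_2 = 57*1 - 29 = 28, d_2 = (898 - 28^2)/57 = 114/57 = 2, a_2 = floor((29 + 28)/2) = 28.
  m_3 = 2*28 - 28 = 28, d_3 = (898 - 28^2)/2 = 114/2 = 57, a_3 = floor((29 + 28)/57) = 1.
  m_4 = 57*1 - 28 = 29, d_4 = (898 - 29^2)/57 = 57/57 = 1, a_4 = floor((29 + 29)/1) = 58.
  m_5 = 1*58 - 29 = 29, d_5 = (898 - 29^2)/1 = 57/1 = 57: (m_5, d_5) = (m_1, d_1) = (29, 57), so from here the quotients repeat a_1, ..., a_4; the period length is 4.
Hence the expansion of sqrt(898) is a_0 = 29 followed by the repeating block 1, 28, 1, 58 (period 4).

[29; (1, 28, 1, 58)]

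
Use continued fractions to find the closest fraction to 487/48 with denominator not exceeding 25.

71/7

Expand x = 487/48 as a continued fraction with the Euclidean algorithm:
  487 = 10*48 + 7, so a_0 = 10.
  48 = 6*7 + 6, so a_1 = 6.
  7 = 1*6 + 1, so a_2 = 1.
  6 = 6*1 + 0, so a_3 = 6.
so x = [10; 6, 1, 6].
Convergents (p_i = a_i*p_{i-1} + p_{i-2}, q_i = a_i*q_{i-1} + q_{i-2} with p_{-2}=0, p_{-1}=1, q_{-2}=1, q_{-1}=0), until the denominator exceeds 25:
  i=0: a_0=10, p_0 = 10*1 + 0 = 10, q_0 = 10*0 + 1 = 1.
  i=1: a_1=6, p_1 = 6*10 + 1 = 61, q_1 = 6*1 + 0 = 6.
  i=2: a_2=1, p_2 = 1*61 + 10 = 71, q_2 = 1*6 + 1 = 7.
  i=3: a_3=6, p_3 = 6*71 + 61 = 487, q_3 = 6*7 + 6 = 48.
q_3 = 48 > 25, so the last convergent with denominator <= 25 is p_2/q_2 = 71/7.
The closest fraction with denominator <= 25 is either p_2/q_2 or the intermediate fraction (k*p_2 + p_1)/(k*q_2 + q_1) with the largest k >= 1 whose denominator stays <= 25; these approach x as k grows, and every other convergent or intermediate fraction in range is farther away.
Largest k: floor((25 - q_1)/q_2) = floor((25 - 6)/7) = 2.
That gives (2*71 + 61)/(2*7 + 6) = 203/20.
Compare the errors: |x - 71/7| = |487*7 - 71*48|/(48*7) = 1/336, and |x - 203/20| = |487*20 - 203*48|/(48*20) = 4/960.
Cross-multiplying, 1*960 = 960 < 1344 = 4*336, so 1/336 is smaller: the convergent 71/7 is closer to x than 203/20.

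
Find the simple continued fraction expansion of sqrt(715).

Write x_i = (sqrt(715) + m_i)/d_i with (m_0, d_0) = (0, 1). a_0 = floor(sqrt(715)) = 26, since 26^2 = 676 <= 715 < 729 = 27^2.
Iterate m_{i+1} = d_i*a_i - m_i, d_{i+1} = (715 - m_{i+1}^2)/d_i, a_{i+1} = floor((a_0 + m_{i+1})/d_{i+1}):
  m_1 = 1*26 - 0 = 26, d_1 = (715 - 26^2)/1 = 39/1 = 39, a_1 = floor((26 + 26)/39) = 1.
  m_2 = 39*1 - 26 = 13, d_2 = (715 - 13^2)/39 = 546/39 = 14, a_2 = floor((26 + 13)/14) = 2.
  m_3 = 14*2 - 13 = 15, d_3 = (715 - 15^2)/14 = 490/14 = 35, a_3 = floor((26 + 15)/35) = 1.
  m_4 = 35*1 - 15 = 20, d_4 = (715 - 20^2)/35 = 315/35 = 9, a_4 = floor((26 + 20)/9) = 5.
  m_5 = 9*5 - 20 = 25, d_5 = (715 - 25^2)/9 = 90/9 = 10, a_5 = floor((26 + 25)/10) = 5.
  m_6 = 10*5 - 25 = 25, d_6 = (715 - 25^2)/10 = 90/10 = 9, a_6 = floor((26 + 25)/9) = 5.
  m_7 = 9*5 - 25 = 20, d_7 = (715 - 20^2)/9 = 315/9 = 35, a_7 = floor((26 + 20)/35) = 1.
  m_8 = 35*1 - 20 = 15, d_8 = (715 - 15^2)/35 = 490/35 = 14, a_8 = floor((26 + 15)/14) = 2.
  m_9 = 14*2 - 15 = 13, d_9 = (715 - 13^2)/14 = 546/14 = 39, a_9 = floor((26 + 13)/39) = 1.
  m_10 = 39*1 - 13 = 26, d_10 = (715 - 26^2)/39 = 39/39 = 1, a_10 = floor((26 + 26)/1) = 52.
  m_11 = 1*52 - 26 = 26, d_11 = (715 - 26^2)/1 = 39/1 = 39: (m_11, d_11) = (m_1, d_1) = (26, 39), so from here the quotients repeat a_1, ..., a_10; the period length is 10.
Hence the expansion of sqrt(715) is a_0 = 26 followed by the repeating block 1, 2, 1, 5, 5, 5, 1, 2, 1, 52 (period 10).

[26; (1, 2, 1, 5, 5, 5, 1, 2, 1, 52)]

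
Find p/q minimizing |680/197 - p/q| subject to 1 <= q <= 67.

107/31

Expand x = 680/197 as a continued fraction with the Euclidean algorithm:
  680 = 3*197 + 89, so a_0 = 3.
  197 = 2*89 + 19, so a_1 = 2.
  89 = 4*19 + 13, so a_2 = 4.
  19 = 1*13 + 6, so a_3 = 1.
  13 = 2*6 + 1, so a_4 = 2.
  6 = 6*1 + 0, so a_5 = 6.
so x = [3; 2, 4, 1, 2, 6].
Convergents (p_i = a_i*p_{i-1} + p_{i-2}, q_i = a_i*q_{i-1} + q_{i-2} with p_{-2}=0, p_{-1}=1, q_{-2}=1, q_{-1}=0), until the denominator exceeds 67:
  i=0: a_0=3, p_0 = 3*1 + 0 = 3, q_0 = 3*0 + 1 = 1.
  i=1: a_1=2, p_1 = 2*3 + 1 = 7, q_1 = 2*1 + 0 = 2.
  i=2: a_2=4, p_2 = 4*7 + 3 = 31, q_2 = 4*2 + 1 = 9.
  i=3: a_3=1, p_3 = 1*31 + 7 = 38, q_3 = 1*9 + 2 = 11.
  i=4: a_4=2, p_4 = 2*38 + 31 = 107, q_4 = 2*11 + 9 = 31.
  i=5: a_5=6, p_5 = 6*107 + 38 = 680, q_5 = 6*31 + 11 = 197.
q_5 = 197 > 67, so the last convergent with denominator <= 67 is p_4/q_4 = 107/31.
The closest fraction with denominator <= 67 is either p_4/q_4 or the intermediate fraction (k*p_4 + p_3)/(k*q_4 + q_3) with the largest k >= 1 whose denominator stays <= 67; these approach x as k grows, and every other convergent or intermediate fraction in range is farther away.
Largest k: floor((67 - q_3)/q_4) = floor((67 - 11)/31) = 1.
That gives (1*107 + 38)/(1*31 + 11) = 145/42.
Compare the errors: |x - 107/31| = |680*31 - 107*197|/(197*31) = 1/6107, and |x - 145/42| = |680*42 - 145*197|/(197*42) = 5/8274.
Cross-multiplying, 1*8274 = 8274 < 30535 = 5*6107, so 1/6107 is smaller: the convergent 107/31 is closer to x than 145/42.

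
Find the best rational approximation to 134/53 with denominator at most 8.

5/2

Expand x = 134/53 as a continued fraction with the Euclidean algorithm:
  134 = 2*53 + 28, so a_0 = 2.
  53 = 1*28 + 25, so a_1 = 1.
  28 = 1*25 + 3, so a_2 = 1.
  25 = 8*3 + 1, so a_3 = 8.
  3 = 3*1 + 0, so a_4 = 3.
so x = [2; 1, 1, 8, 3].
Convergents (p_i = a_i*p_{i-1} + p_{i-2}, q_i = a_i*q_{i-1} + q_{i-2} with p_{-2}=0, p_{-1}=1, q_{-2}=1, q_{-1}=0), until the denominator exceeds 8:
  i=0: a_0=2, p_0 = 2*1 + 0 = 2, q_0 = 2*0 + 1 = 1.
  i=1: a_1=1, p_1 = 1*2 + 1 = 3, q_1 = 1*1 + 0 = 1.
  i=2: a_2=1, p_2 = 1*3 + 2 = 5, q_2 = 1*1 + 1 = 2.
  i=3: a_3=8, p_3 = 8*5 + 3 = 43, q_3 = 8*2 + 1 = 17.
q_3 = 17 > 8, so the last convergent with denominator <= 8 is p_2/q_2 = 5/2.
The closest fraction with denominator <= 8 is either p_2/q_2 or the intermediate fraction (k*p_2 + p_1)/(k*q_2 + q_1) with the largest k >= 1 whose denominator stays <= 8; these approach x as k grows, and every other convergent or intermediate fraction in range is farther away.
Largest k: floor((8 - q_1)/q_2) = floor((8 - 1)/2) = 3.
That gives (3*5 + 3)/(3*2 + 1) = 18/7.
Compare the errors: |x - 5/2| = |134*2 - 5*53|/(53*2) = 3/106, and |x - 18/7| = |134*7 - 18*53|/(53*7) = 16/371.
Cross-multiplying, 3*371 = 1113 < 1696 = 16*106, so 3/106 is smaller: the convergent 5/2 is closer to x than 18/7.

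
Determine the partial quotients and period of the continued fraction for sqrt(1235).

[35; (7, 70)]

Write x_i = (sqrt(1235) + m_i)/d_i with (m_0, d_0) = (0, 1). a_0 = floor(sqrt(1235)) = 35, since 35^2 = 1225 <= 1235 < 1296 = 36^2.
Iterate m_{i+1} = d_i*a_i - m_i, d_{i+1} = (1235 - m_{i+1}^2)/d_i, a_{i+1} = floor((a_0 + m_{i+1})/d_{i+1}):
  m_1 = 1*35 - 0 = 35, d_1 = (1235 - 35^2)/1 = 10/1 = 10, a_1 = floor((35 + 35)/10) = 7.
  m_2 = 10*7 - 35 = 35, d_2 = (1235 - 35^2)/10 = 10/10 = 1, a_2 = floor((35 + 35)/1) = 70.
  m_3 = 1*70 - 35 = 35, d_3 = (1235 - 35^2)/1 = 10/1 = 10: (m_3, d_3) = (m_1, d_1) = (35, 10), so from here the quotients repeat a_1, a_2; the period length is 2.
Hence the expansion of sqrt(1235) is a_0 = 35 followed by the repeating block 7, 70 (period 2).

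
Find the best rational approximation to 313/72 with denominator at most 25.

Expand x = 313/72 as a continued fraction with the Euclidean algorithm:
  313 = 4*72 + 25, so a_0 = 4.
  72 = 2*25 + 22, so a_1 = 2.
  25 = 1*22 + 3, so a_2 = 1.
  22 = 7*3 + 1, so a_3 = 7.
  3 = 3*1 + 0, so a_4 = 3.
so x = [4; 2, 1, 7, 3].
Convergents (p_i = a_i*p_{i-1} + p_{i-2}, q_i = a_i*q_{i-1} + q_{i-2} with p_{-2}=0, p_{-1}=1, q_{-2}=1, q_{-1}=0), until the denominator exceeds 25:
  i=0: a_0=4, p_0 = 4*1 + 0 = 4, q_0 = 4*0 + 1 = 1.
  i=1: a_1=2, p_1 = 2*4 + 1 = 9, q_1 = 2*1 + 0 = 2.
  i=2: a_2=1, p_2 = 1*9 + 4 = 13, q_2 = 1*2 + 1 = 3.
  i=3: a_3=7, p_3 = 7*13 + 9 = 100, q_3 = 7*3 + 2 = 23.
  i=4: a_4=3, p_4 = 3*100 + 13 = 313, q_4 = 3*23 + 3 = 72.
q_4 = 72 > 25, so the last convergent with denominator <= 25 is p_3/q_3 = 100/23.
The closest fraction with denominator <= 25 is either p_3/q_3 or the intermediate fraction (k*p_3 + p_2)/(k*q_3 + q_2) with the largest k >= 1 whose denominator stays <= 25; these approach x as k grows, and every other convergent or intermediate fraction in range is farther away.
Largest k: floor((25 - q_2)/q_3) = floor((25 - 3)/23) = 0.
Since k = 0, no intermediate fraction beyond p_3/q_3 has denominator <= 25, so the convergent 100/23 is the closest (its error is |313*23 - 100*72|/(72*23) = 1/1656).

100/23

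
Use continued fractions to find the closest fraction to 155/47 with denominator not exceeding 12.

33/10

Expand x = 155/47 as a continued fraction with the Euclidean algorithm:
  155 = 3*47 + 14, so a_0 = 3.
  47 = 3*14 + 5, so a_1 = 3.
  14 = 2*5 + 4, so a_2 = 2.
  5 = 1*4 + 1, so a_3 = 1.
  4 = 4*1 + 0, so a_4 = 4.
so x = [3; 3, 2, 1, 4].
Convergents (p_i = a_i*p_{i-1} + p_{i-2}, q_i = a_i*q_{i-1} + q_{i-2} with p_{-2}=0, p_{-1}=1, q_{-2}=1, q_{-1}=0), until the denominator exceeds 12:
  i=0: a_0=3, p_0 = 3*1 + 0 = 3, q_0 = 3*0 + 1 = 1.
  i=1: a_1=3, p_1 = 3*3 + 1 = 10, q_1 = 3*1 + 0 = 3.
  i=2: a_2=2, p_2 = 2*10 + 3 = 23, q_2 = 2*3 + 1 = 7.
  i=3: a_3=1, p_3 = 1*23 + 10 = 33, q_3 = 1*7 + 3 = 10.
  i=4: a_4=4, p_4 = 4*33 + 23 = 155, q_4 = 4*10 + 7 = 47.
q_4 = 47 > 12, so the last convergent with denominator <= 12 is p_3/q_3 = 33/10.
The closest fraction with denominator <= 12 is either p_3/q_3 or the intermediate fraction (k*p_3 + p_2)/(k*q_3 + q_2) with the largest k >= 1 whose denominator stays <= 12; these approach x as k grows, and every other convergent or intermediate fraction in range is farther away.
Largest k: floor((12 - q_2)/q_3) = floor((12 - 7)/10) = 0.
Since k = 0, no intermediate fraction beyond p_3/q_3 has denominator <= 12, so the convergent 33/10 is the closest (its error is |155*10 - 33*47|/(47*10) = 1/470).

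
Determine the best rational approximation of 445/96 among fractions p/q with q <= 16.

Expand x = 445/96 as a continued fraction with the Euclidean algorithm:
  445 = 4*96 + 61, so a_0 = 4.
  96 = 1*61 + 35, so a_1 = 1.
  61 = 1*35 + 26, so a_2 = 1.
  35 = 1*26 + 9, so a_3 = 1.
  26 = 2*9 + 8, so a_4 = 2.
  9 = 1*8 + 1, so a_5 = 1.
  8 = 8*1 + 0, so a_6 = 8.
so x = [4; 1, 1, 1, 2, 1, 8].
Convergents (p_i = a_i*p_{i-1} + p_{i-2}, q_i = a_i*q_{i-1} + q_{i-2} with p_{-2}=0, p_{-1}=1, q_{-2}=1, q_{-1}=0), until the denominator exceeds 16:
  i=0: a_0=4, p_0 = 4*1 + 0 = 4, q_0 = 4*0 + 1 = 1.
  i=1: a_1=1, p_1 = 1*4 + 1 = 5, q_1 = 1*1 + 0 = 1.
  i=2: a_2=1, p_2 = 1*5 + 4 = 9, q_2 = 1*1 + 1 = 2.
  i=3: a_3=1, p_3 = 1*9 + 5 = 14, q_3 = 1*2 + 1 = 3.
  i=4: a_4=2, p_4 = 2*14 + 9 = 37, q_4 = 2*3 + 2 = 8.
  i=5: a_5=1, p_5 = 1*37 + 14 = 51, q_5 = 1*8 + 3 = 11.
  i=6: a_6=8, p_6 = 8*51 + 37 = 445, q_6 = 8*11 + 8 = 96.
q_6 = 96 > 16, so the last convergent with denominator <= 16 is p_5/q_5 = 51/11.
The closest fraction with denominator <= 16 is either p_5/q_5 or the intermediate fraction (k*p_5 + p_4)/(k*q_5 + q_4) with the largest k >= 1 whose denominator stays <= 16; these approach x as k grows, and every other convergent or intermediate fraction in range is farther away.
Largest k: floor((16 - q_4)/q_5) = floor((16 - 8)/11) = 0.
Since k = 0, no intermediate fraction beyond p_5/q_5 has denominator <= 16, so the convergent 51/11 is the closest (its error is |445*11 - 51*96|/(96*11) = 1/1056).

51/11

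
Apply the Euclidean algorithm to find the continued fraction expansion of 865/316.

Run the Euclidean algorithm on 865 and 316; the successive quotients are the partial quotients a_0, a_1, ... (each step inverts the fractional part left over by the previous one):
  865 = 2*316 + 233, so a_0 = 2.
  316 = 1*233 + 83, so a_1 = 1.
  233 = 2*83 + 67, so a_2 = 2.
  83 = 1*67 + 16, so a_3 = 1.
  67 = 4*16 + 3, so a_4 = 4.
  16 = 5*3 + 1, so a_5 = 5.
  3 = 3*1 + 0, so a_6 = 3.
The remainder reaches 0 after 7 divisions, so the expansion has 7 partial quotients, read off in order.

[2; 1, 2, 1, 4, 5, 3]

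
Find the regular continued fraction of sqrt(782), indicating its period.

[27; (1, 26, 1, 54)]

Write x_i = (sqrt(782) + m_i)/d_i with (m_0, d_0) = (0, 1). a_0 = floor(sqrt(782)) = 27, since 27^2 = 729 <= 782 < 784 = 28^2.
Iterate m_{i+1} = d_i*a_i - m_i, d_{i+1} = (782 - m_{i+1}^2)/d_i, a_{i+1} = floor((a_0 + m_{i+1})/d_{i+1}):
  m_1 = 1*27 - 0 = 27, d_1 = (782 - 27^2)/1 = 53/1 = 53, a_1 = floor((27 + 27)/53) = 1.
  m_2 = 53*1 - 27 = 26, d_2 = (782 - 26^2)/53 = 106/53 = 2, a_2 = floor((27 + 26)/2) = 26.
  m_3 = 2*26 - 26 = 26, d_3 = (782 - 26^2)/2 = 106/2 = 53, a_3 = floor((27 + 26)/53) = 1.
  m_4 = 53*1 - 26 = 27, d_4 = (782 - 27^2)/53 = 53/53 = 1, a_4 = floor((27 + 27)/1) = 54.
  m_5 = 1*54 - 27 = 27, d_5 = (782 - 27^2)/1 = 53/1 = 53: (m_5, d_5) = (m_1, d_1) = (27, 53), so from here the quotients repeat a_1, ..., a_4; the period length is 4.
Hence the expansion of sqrt(782) is a_0 = 27 followed by the repeating block 1, 26, 1, 54 (period 4).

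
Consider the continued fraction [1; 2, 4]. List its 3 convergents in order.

1/1, 3/2, 13/9

Using the convergent recurrence p_i = a_i*p_{i-1} + p_{i-2}, q_i = a_i*q_{i-1} + q_{i-2} with p_{-2}=0, p_{-1}=1, q_{-2}=1, q_{-1}=0:
  i=0: a_0=1, p_0 = 1*1 + 0 = 1, q_0 = 1*0 + 1 = 1.
  i=1: a_1=2, p_1 = 2*1 + 1 = 3, q_1 = 2*1 + 0 = 2.
  i=2: a_2=4, p_2 = 4*3 + 1 = 13, q_2 = 4*2 + 1 = 9.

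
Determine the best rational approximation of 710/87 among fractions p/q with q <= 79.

Expand x = 710/87 as a continued fraction with the Euclidean algorithm:
  710 = 8*87 + 14, so a_0 = 8.
  87 = 6*14 + 3, so a_1 = 6.
  14 = 4*3 + 2, so a_2 = 4.
  3 = 1*2 + 1, so a_3 = 1.
  2 = 2*1 + 0, so a_4 = 2.
so x = [8; 6, 4, 1, 2].
Convergents (p_i = a_i*p_{i-1} + p_{i-2}, q_i = a_i*q_{i-1} + q_{i-2} with p_{-2}=0, p_{-1}=1, q_{-2}=1, q_{-1}=0), until the denominator exceeds 79:
  i=0: a_0=8, p_0 = 8*1 + 0 = 8, q_0 = 8*0 + 1 = 1.
  i=1: a_1=6, p_1 = 6*8 + 1 = 49, q_1 = 6*1 + 0 = 6.
  i=2: a_2=4, p_2 = 4*49 + 8 = 204, q_2 = 4*6 + 1 = 25.
  i=3: a_3=1, p_3 = 1*204 + 49 = 253, q_3 = 1*25 + 6 = 31.
  i=4: a_4=2, p_4 = 2*253 + 204 = 710, q_4 = 2*31 + 25 = 87.
q_4 = 87 > 79, so the last convergent with denominator <= 79 is p_3/q_3 = 253/31.
The closest fraction with denominator <= 79 is either p_3/q_3 or the intermediate fraction (k*p_3 + p_2)/(k*q_3 + q_2) with the largest k >= 1 whose denominator stays <= 79; these approach x as k grows, and every other convergent or intermediate fraction in range is farther away.
Largest k: floor((79 - q_2)/q_3) = floor((79 - 25)/31) = 1.
That gives (1*253 + 204)/(1*31 + 25) = 457/56.
Compare the errors: |x - 253/31| = |710*31 - 253*87|/(87*31) = 1/2697, and |x - 457/56| = |710*56 - 457*87|/(87*56) = 1/4872.
Cross-multiplying, 1*2697 = 2697 < 4872 = 1*4872, so 1/4872 is smaller: the intermediate fraction 457/56 is closer to x than 253/31.

457/56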